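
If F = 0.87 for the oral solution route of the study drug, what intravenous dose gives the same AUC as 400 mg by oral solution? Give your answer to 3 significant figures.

D_iv = 348 mg

Systemic exposure from an extravascular dose = F × D_ev, so the equivalent IV dose is F × D_ev.
D_iv = F × D_ev = 0.87 × 400 = 348 mg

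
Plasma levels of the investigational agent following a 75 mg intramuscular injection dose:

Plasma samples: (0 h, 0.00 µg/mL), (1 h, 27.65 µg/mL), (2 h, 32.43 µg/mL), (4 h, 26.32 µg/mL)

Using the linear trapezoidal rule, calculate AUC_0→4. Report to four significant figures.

AUC = 102.6 µg/mL·h

Trapezoidal AUC_0→4:
  [0→1]: (0.00+27.65)/2 × 1 = 13.825
  [1→2]: (27.65+32.43)/2 × 1 = 30.04
  [2→4]: (32.43+26.32)/2 × 2 = 58.75
  Sum = 102.615 µg/mL·h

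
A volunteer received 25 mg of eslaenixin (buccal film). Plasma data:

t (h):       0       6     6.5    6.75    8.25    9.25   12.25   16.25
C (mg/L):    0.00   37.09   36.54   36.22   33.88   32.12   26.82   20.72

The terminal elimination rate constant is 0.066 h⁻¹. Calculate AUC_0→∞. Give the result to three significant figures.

Trapezoidal AUC_0→16.25:
  [0→6]: (0.00+37.09)/2 × 6 = 111.27
  [6→6.5]: (37.09+36.54)/2 × 0.5 = 18.4075
  [6.5→6.75]: (36.54+36.22)/2 × 0.25 = 9.095
  [6.75→8.25]: (36.22+33.88)/2 × 1.5 = 52.575
  [8.25→9.25]: (33.88+32.12)/2 × 1 = 33.0
  [9.25→12.25]: (32.12+26.82)/2 × 3 = 88.41
  [12.25→16.25]: (26.82+20.72)/2 × 4 = 95.08
  Sum = 407.8375 mg/L·h
Extrapolated tail: C_last / k_e = 20.72 / 0.066 = 313.939
AUC_0→∞ = 407.8375 + 313.939 = 721.7765 mg/L·h

AUC = 722 mg/L·h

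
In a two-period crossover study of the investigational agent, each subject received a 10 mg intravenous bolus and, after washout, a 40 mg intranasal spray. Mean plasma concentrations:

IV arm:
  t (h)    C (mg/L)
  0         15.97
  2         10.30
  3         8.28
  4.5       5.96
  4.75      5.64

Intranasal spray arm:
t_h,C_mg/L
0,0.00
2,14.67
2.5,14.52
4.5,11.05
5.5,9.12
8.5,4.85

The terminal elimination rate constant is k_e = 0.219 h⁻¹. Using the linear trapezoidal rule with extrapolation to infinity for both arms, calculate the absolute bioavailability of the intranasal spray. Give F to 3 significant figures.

Trapezoidal AUC_0→4.75 (IV):
  [0→2]: (15.97+10.30)/2 × 2 = 26.27
  [2→3]: (10.30+8.28)/2 × 1 = 9.29
  [3→4.5]: (8.28+5.96)/2 × 1.5 = 10.68
  [4.5→4.75]: (5.96+5.64)/2 × 0.25 = 1.45
  Sum = 47.69 mg/L·h
IV tail: 5.64/0.219 = 25.753; AUC_iv,0→∞ = 47.69 + 25.753 = 73.443 mg/L·h
Trapezoidal AUC_0→8.5 (intranasal spray):
  [0→2]: (0.00+14.67)/2 × 2 = 14.67
  [2→2.5]: (14.67+14.52)/2 × 0.5 = 7.2975
  [2.5→4.5]: (14.52+11.05)/2 × 2 = 25.57
  [4.5→5.5]: (11.05+9.12)/2 × 1 = 10.085
  [5.5→8.5]: (9.12+4.85)/2 × 3 = 20.955
  Sum = 78.5775 mg/L·h
intranasal spray tail: 4.85/0.219 = 22.146; AUC_ev,0→∞ = 78.5775 + 22.146 = 100.7235 mg/L·h
F = (AUC_ev/D_ev)/(AUC_iv/D_iv) = (100.7235/40)/(73.443/10) = 2.5180875/7.3443 = 0.3429

F = 0.343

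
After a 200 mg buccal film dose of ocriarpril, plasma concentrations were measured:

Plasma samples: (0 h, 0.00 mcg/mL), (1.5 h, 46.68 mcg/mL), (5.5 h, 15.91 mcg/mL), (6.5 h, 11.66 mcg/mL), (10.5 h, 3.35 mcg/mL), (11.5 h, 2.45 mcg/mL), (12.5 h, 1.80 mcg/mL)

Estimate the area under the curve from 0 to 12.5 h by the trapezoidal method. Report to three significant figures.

Trapezoidal AUC_0→12.5:
  [0→1.5]: (0.00+46.68)/2 × 1.5 = 35.01
  [1.5→5.5]: (46.68+15.91)/2 × 4 = 125.18
  [5.5→6.5]: (15.91+11.66)/2 × 1 = 13.785
  [6.5→10.5]: (11.66+3.35)/2 × 4 = 30.02
  [10.5→11.5]: (3.35+2.45)/2 × 1 = 2.9
  [11.5→12.5]: (2.45+1.80)/2 × 1 = 2.125
  Sum = 209.02 mcg/mL·h

AUC = 209 mcg/mL·h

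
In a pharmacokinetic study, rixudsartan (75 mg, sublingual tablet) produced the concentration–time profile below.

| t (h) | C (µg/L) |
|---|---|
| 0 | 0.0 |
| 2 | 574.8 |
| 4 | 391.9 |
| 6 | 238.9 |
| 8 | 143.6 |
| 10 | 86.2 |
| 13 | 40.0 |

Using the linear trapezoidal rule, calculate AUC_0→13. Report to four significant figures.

AUC = 2974 µg/L·h

Trapezoidal AUC_0→13:
  [0→2]: (0.0+574.8)/2 × 2 = 574.8
  [2→4]: (574.8+391.9)/2 × 2 = 966.7
  [4→6]: (391.9+238.9)/2 × 2 = 630.8
  [6→8]: (238.9+143.6)/2 × 2 = 382.5
  [8→10]: (143.6+86.2)/2 × 2 = 229.8
  [10→13]: (86.2+40.0)/2 × 3 = 189.3
  Sum = 2973.9 µg/L·h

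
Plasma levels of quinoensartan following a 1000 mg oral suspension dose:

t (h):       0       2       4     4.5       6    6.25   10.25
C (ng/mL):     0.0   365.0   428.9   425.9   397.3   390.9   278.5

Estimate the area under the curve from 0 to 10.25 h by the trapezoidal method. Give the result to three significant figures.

Trapezoidal AUC_0→10.25:
  [0→2]: (0.0+365.0)/2 × 2 = 365.0
  [2→4]: (365.0+428.9)/2 × 2 = 793.9
  [4→4.5]: (428.9+425.9)/2 × 0.5 = 213.7
  [4.5→6]: (425.9+397.3)/2 × 1.5 = 617.4
  [6→6.25]: (397.3+390.9)/2 × 0.25 = 98.525
  [6.25→10.25]: (390.9+278.5)/2 × 4 = 1338.8
  Sum = 3427.325 ng/mL·h

AUC = 3430 ng/mL·h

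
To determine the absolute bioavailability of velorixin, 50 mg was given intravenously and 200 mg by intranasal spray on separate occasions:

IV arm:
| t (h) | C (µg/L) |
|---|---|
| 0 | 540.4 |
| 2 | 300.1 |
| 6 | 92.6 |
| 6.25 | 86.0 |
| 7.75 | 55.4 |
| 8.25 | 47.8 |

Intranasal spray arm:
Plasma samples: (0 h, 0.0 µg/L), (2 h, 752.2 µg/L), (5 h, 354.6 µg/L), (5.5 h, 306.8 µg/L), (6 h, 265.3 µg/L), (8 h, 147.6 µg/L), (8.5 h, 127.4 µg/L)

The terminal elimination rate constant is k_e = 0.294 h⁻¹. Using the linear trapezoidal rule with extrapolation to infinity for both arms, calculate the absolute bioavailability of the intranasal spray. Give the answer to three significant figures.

F = 0.468

Trapezoidal AUC_0→8.25 (IV):
  [0→2]: (540.4+300.1)/2 × 2 = 840.5
  [2→6]: (300.1+92.6)/2 × 4 = 785.4
  [6→6.25]: (92.6+86.0)/2 × 0.25 = 22.325
  [6.25→7.75]: (86.0+55.4)/2 × 1.5 = 106.05
  [7.75→8.25]: (55.4+47.8)/2 × 0.5 = 25.8
  Sum = 1780.075 µg/L·h
IV tail: 47.8/0.294 = 162.585; AUC_iv,0→∞ = 1780.075 + 162.585 = 1942.66 µg/L·h
Trapezoidal AUC_0→8.5 (intranasal spray):
  [0→2]: (0.0+752.2)/2 × 2 = 752.2
  [2→5]: (752.2+354.6)/2 × 3 = 1660.2
  [5→5.5]: (354.6+306.8)/2 × 0.5 = 165.35
  [5.5→6]: (306.8+265.3)/2 × 0.5 = 143.025
  [6→8]: (265.3+147.6)/2 × 2 = 412.9
  [8→8.5]: (147.6+127.4)/2 × 0.5 = 68.75
  Sum = 3202.425 µg/L·h
intranasal spray tail: 127.4/0.294 = 433.333; AUC_ev,0→∞ = 3202.425 + 433.333 = 3635.758 µg/L·h
F = (AUC_ev/D_ev)/(AUC_iv/D_iv) = (3635.758/200)/(1942.66/50) = 18.17879/38.8532 = 0.4679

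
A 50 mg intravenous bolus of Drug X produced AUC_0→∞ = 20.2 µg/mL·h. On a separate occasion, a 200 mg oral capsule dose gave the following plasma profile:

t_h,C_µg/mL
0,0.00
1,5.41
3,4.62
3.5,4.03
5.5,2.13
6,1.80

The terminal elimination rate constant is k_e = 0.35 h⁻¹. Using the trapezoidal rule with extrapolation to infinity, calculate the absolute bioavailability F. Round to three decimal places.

Trapezoidal AUC_0→6 (oral capsule):
  [0→1]: (0.00+5.41)/2 × 1 = 2.705
  [1→3]: (5.41+4.62)/2 × 2 = 10.03
  [3→3.5]: (4.62+4.03)/2 × 0.5 = 2.1625
  [3.5→5.5]: (4.03+2.13)/2 × 2 = 6.16
  [5.5→6]: (2.13+1.80)/2 × 0.5 = 0.9825
  Sum = 22.04 µg/mL·h
Tail: C_last/k_e = 1.80/0.35 = 5.143
AUC_0→∞ (oral capsule) = 22.04 + 5.143 = 27.183 µg/mL·h
F = (AUC_ev/D_ev)/(AUC_iv/D_iv) = (27.183/200)/(20.2/50) = 0.135915/0.404 = 0.3364

F = 0.336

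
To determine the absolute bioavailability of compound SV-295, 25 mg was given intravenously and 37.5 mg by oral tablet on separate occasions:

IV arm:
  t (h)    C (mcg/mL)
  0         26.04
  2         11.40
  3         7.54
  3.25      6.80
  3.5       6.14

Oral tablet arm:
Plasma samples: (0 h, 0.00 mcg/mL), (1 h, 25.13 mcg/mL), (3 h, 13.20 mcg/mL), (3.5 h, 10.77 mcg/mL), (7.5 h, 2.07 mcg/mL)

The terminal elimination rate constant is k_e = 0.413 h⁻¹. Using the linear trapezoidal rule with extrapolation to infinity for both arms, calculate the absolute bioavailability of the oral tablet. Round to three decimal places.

Trapezoidal AUC_0→3.5 (IV):
  [0→2]: (26.04+11.40)/2 × 2 = 37.44
  [2→3]: (11.40+7.54)/2 × 1 = 9.47
  [3→3.25]: (7.54+6.80)/2 × 0.25 = 1.7925
  [3.25→3.5]: (6.80+6.14)/2 × 0.25 = 1.6175
  Sum = 50.32 mcg/mL·h
IV tail: 6.14/0.413 = 14.867; AUC_iv,0→∞ = 50.32 + 14.867 = 65.187 mcg/mL·h
Trapezoidal AUC_0→7.5 (oral tablet):
  [0→1]: (0.00+25.13)/2 × 1 = 12.565
  [1→3]: (25.13+13.20)/2 × 2 = 38.33
  [3→3.5]: (13.20+10.77)/2 × 0.5 = 5.9925
  [3.5→7.5]: (10.77+2.07)/2 × 4 = 25.68
  Sum = 82.5675 mcg/mL·h
oral tablet tail: 2.07/0.413 = 5.012; AUC_ev,0→∞ = 82.5675 + 5.012 = 87.5795 mcg/mL·h
F = (AUC_ev/D_ev)/(AUC_iv/D_iv) = (87.5795/37.5)/(65.187/25) = 2.33545/2.60748 = 0.8957

F = 0.896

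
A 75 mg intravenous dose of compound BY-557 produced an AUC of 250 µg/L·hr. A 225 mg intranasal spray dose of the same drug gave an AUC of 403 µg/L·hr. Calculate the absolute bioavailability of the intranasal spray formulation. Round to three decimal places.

F = 0.537

F = (AUC_ev / D_ev) / (AUC_iv / D_iv)
  = (403/225) / (250/75)
  = 1.79111 / 3.33333 = 0.5373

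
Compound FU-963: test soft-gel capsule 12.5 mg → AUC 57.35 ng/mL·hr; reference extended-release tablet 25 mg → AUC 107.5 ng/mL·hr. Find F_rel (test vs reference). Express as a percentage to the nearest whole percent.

F_rel = 107%

F_rel = (AUC_test/D_test) / (AUC_ref/D_ref)
      = (57.35/12.5) / (107.5/25)
      = 4.588 / 4.3 = 1.0670 = 106.70%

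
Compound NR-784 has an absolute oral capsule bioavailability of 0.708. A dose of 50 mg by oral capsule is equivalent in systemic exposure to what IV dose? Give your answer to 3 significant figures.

D_iv = 35.4 mg

Systemic exposure from an extravascular dose = F × D_ev, so the equivalent IV dose is F × D_ev.
D_iv = F × D_ev = 0.708 × 50 = 35.4 mg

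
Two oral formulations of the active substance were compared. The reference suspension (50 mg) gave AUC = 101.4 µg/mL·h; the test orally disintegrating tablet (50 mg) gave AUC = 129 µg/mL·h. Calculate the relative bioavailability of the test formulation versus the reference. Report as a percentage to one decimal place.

F_rel = 127.2%

F_rel = (AUC_test/D_test) / (AUC_ref/D_ref)
      = (129/50) / (101.4/50)
      = 2.58 / 2.028 = 1.2722 = 127.22%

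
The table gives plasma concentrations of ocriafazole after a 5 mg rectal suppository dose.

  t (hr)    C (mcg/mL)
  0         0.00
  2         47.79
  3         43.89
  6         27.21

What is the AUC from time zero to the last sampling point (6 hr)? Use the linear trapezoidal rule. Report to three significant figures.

AUC = 200 mcg/mL·hr

Trapezoidal AUC_0→6:
  [0→2]: (0.00+47.79)/2 × 2 = 47.79
  [2→3]: (47.79+43.89)/2 × 1 = 45.84
  [3→6]: (43.89+27.21)/2 × 3 = 106.65
  Sum = 200.28 mcg/mL·hr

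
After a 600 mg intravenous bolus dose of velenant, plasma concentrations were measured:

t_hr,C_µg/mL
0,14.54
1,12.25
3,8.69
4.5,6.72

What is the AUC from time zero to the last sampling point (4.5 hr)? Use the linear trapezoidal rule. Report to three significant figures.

Trapezoidal AUC_0→4.5:
  [0→1]: (14.54+12.25)/2 × 1 = 13.395
  [1→3]: (12.25+8.69)/2 × 2 = 20.94
  [3→4.5]: (8.69+6.72)/2 × 1.5 = 11.5575
  Sum = 45.8925 µg/mL·hr

AUC = 45.9 µg/mL·hr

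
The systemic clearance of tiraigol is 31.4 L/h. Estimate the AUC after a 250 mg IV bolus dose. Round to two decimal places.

AUC_0→∞ = Dose_iv / CL
        = 250 / 31.4 = 7.96178 mg/L·h

AUC = 7.96 mg/L·h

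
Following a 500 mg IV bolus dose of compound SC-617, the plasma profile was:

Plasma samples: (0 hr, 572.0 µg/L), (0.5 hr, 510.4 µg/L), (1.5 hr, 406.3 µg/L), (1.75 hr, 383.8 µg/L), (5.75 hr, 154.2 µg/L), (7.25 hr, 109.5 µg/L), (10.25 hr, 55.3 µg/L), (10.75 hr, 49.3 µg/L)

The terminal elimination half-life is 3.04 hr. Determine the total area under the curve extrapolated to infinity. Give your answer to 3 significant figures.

Trapezoidal AUC_0→10.75:
  [0→0.5]: (572.0+510.4)/2 × 0.5 = 270.6
  [0.5→1.5]: (510.4+406.3)/2 × 1 = 458.35
  [1.5→1.75]: (406.3+383.8)/2 × 0.25 = 98.7625
  [1.75→5.75]: (383.8+154.2)/2 × 4 = 1076.0
  [5.75→7.25]: (154.2+109.5)/2 × 1.5 = 197.775
  [7.25→10.25]: (109.5+55.3)/2 × 3 = 247.2
  [10.25→10.75]: (55.3+49.3)/2 × 0.5 = 26.15
  Sum = 2374.8375 µg/L·hr
k_e = ln2 / t½ = 0.693147 / 3.04 = 0.2280 hr^-1
Extrapolated tail: C_last / k_e = 49.3 / 0.228 = 216.228
AUC_0→∞ = 2374.8375 + 216.228 = 2591.0655 µg/L·hr

AUC = 2590 µg/L·hr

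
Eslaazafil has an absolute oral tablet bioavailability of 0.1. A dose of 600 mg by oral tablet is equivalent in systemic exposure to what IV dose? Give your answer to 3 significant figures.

Systemic exposure from an extravascular dose = F × D_ev, so the equivalent IV dose is F × D_ev.
D_iv = F × D_ev = 0.1 × 600 = 60 mg

D_iv = 60.0 mg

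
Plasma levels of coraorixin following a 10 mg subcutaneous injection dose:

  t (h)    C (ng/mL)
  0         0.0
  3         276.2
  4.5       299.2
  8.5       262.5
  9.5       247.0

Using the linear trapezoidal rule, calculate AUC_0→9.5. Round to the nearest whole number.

AUC = 2224 ng/mL·h

Trapezoidal AUC_0→9.5:
  [0→3]: (0.0+276.2)/2 × 3 = 414.3
  [3→4.5]: (276.2+299.2)/2 × 1.5 = 431.55
  [4.5→8.5]: (299.2+262.5)/2 × 4 = 1123.4
  [8.5→9.5]: (262.5+247.0)/2 × 1 = 254.75
  Sum = 2224.0 ng/mL·h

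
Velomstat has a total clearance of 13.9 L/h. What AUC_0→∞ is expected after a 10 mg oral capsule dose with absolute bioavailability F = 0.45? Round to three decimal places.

AUC = 0.324 mg/L·h

AUC_0→∞ = F × Dose / CL
        = 0.45 × 10 / 13.9 = 0.323741 mg/L·h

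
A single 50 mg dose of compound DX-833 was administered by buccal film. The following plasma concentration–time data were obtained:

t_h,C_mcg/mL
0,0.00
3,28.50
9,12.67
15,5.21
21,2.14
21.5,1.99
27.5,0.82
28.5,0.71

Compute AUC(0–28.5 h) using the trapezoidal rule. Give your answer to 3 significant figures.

Trapezoidal AUC_0→28.5:
  [0→3]: (0.00+28.50)/2 × 3 = 42.75
  [3→9]: (28.50+12.67)/2 × 6 = 123.51
  [9→15]: (12.67+5.21)/2 × 6 = 53.64
  [15→21]: (5.21+2.14)/2 × 6 = 22.05
  [21→21.5]: (2.14+1.99)/2 × 0.5 = 1.0325
  [21.5→27.5]: (1.99+0.82)/2 × 6 = 8.43
  [27.5→28.5]: (0.82+0.71)/2 × 1 = 0.765
  Sum = 252.1775 mcg/mL·h

AUC = 252 mcg/mL·h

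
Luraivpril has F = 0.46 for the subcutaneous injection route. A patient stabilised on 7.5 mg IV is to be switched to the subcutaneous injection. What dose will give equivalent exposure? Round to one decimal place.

D_subcutaneous = 16.3 mg

For equal systemic exposure: F × D_ev = D_iv
D_ev = D_iv / F = 7.5 / 0.46 = 16.3043 mg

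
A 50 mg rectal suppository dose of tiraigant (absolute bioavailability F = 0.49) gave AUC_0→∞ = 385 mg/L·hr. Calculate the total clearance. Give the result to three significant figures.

CL = 0.0636 L/hr

CL = F × Dose / AUC_0→∞
   = 0.49 × 50 / 385 = 0.0636364 L/hr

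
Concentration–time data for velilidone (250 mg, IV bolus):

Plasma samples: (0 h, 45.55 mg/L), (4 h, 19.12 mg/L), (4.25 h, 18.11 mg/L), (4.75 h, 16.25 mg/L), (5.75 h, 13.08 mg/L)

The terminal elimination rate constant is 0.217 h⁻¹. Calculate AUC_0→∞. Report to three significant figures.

AUC = 218 mg/L·h

Trapezoidal AUC_0→5.75:
  [0→4]: (45.55+19.12)/2 × 4 = 129.34
  [4→4.25]: (19.12+18.11)/2 × 0.25 = 4.65375
  [4.25→4.75]: (18.11+16.25)/2 × 0.5 = 8.59
  [4.75→5.75]: (16.25+13.08)/2 × 1 = 14.665
  Sum = 157.24875 mg/L·h
Extrapolated tail: C_last / k_e = 13.08 / 0.217 = 60.276
AUC_0→∞ = 157.24875 + 60.276 = 217.52475 mg/L·h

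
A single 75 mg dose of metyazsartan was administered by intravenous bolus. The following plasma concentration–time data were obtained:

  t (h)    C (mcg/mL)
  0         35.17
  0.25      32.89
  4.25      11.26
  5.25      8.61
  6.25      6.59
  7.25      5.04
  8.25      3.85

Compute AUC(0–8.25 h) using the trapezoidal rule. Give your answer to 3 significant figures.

Trapezoidal AUC_0→8.25:
  [0→0.25]: (35.17+32.89)/2 × 0.25 = 8.5075
  [0.25→4.25]: (32.89+11.26)/2 × 4 = 88.3
  [4.25→5.25]: (11.26+8.61)/2 × 1 = 9.935
  [5.25→6.25]: (8.61+6.59)/2 × 1 = 7.6
  [6.25→7.25]: (6.59+5.04)/2 × 1 = 5.815
  [7.25→8.25]: (5.04+3.85)/2 × 1 = 4.445
  Sum = 124.6025 mcg/mL·h

AUC = 125 mcg/mL·h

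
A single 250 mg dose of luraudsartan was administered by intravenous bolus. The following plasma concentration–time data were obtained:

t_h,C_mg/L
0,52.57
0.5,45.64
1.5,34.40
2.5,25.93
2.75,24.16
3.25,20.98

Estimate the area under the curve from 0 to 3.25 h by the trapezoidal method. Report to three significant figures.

AUC = 112 mg/L·h

Trapezoidal AUC_0→3.25:
  [0→0.5]: (52.57+45.64)/2 × 0.5 = 24.5525
  [0.5→1.5]: (45.64+34.40)/2 × 1 = 40.02
  [1.5→2.5]: (34.40+25.93)/2 × 1 = 30.165
  [2.5→2.75]: (25.93+24.16)/2 × 0.25 = 6.26125
  [2.75→3.25]: (24.16+20.98)/2 × 0.5 = 11.285
  Sum = 112.28375 mg/L·h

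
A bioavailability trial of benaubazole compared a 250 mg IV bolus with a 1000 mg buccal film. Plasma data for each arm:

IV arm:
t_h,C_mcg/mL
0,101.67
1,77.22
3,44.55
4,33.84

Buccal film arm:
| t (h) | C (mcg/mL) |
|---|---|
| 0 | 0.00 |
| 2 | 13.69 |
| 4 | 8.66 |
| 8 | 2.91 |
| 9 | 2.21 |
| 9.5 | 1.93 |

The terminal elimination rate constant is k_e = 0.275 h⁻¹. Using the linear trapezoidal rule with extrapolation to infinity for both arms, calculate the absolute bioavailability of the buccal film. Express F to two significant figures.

Trapezoidal AUC_0→4 (IV):
  [0→1]: (101.67+77.22)/2 × 1 = 89.445
  [1→3]: (77.22+44.55)/2 × 2 = 121.77
  [3→4]: (44.55+33.84)/2 × 1 = 39.195
  Sum = 250.41 mcg/mL·h
IV tail: 33.84/0.275 = 123.055; AUC_iv,0→∞ = 250.41 + 123.055 = 373.465 mcg/mL·h
Trapezoidal AUC_0→9.5 (buccal film):
  [0→2]: (0.00+13.69)/2 × 2 = 13.69
  [2→4]: (13.69+8.66)/2 × 2 = 22.35
  [4→8]: (8.66+2.91)/2 × 4 = 23.14
  [8→9]: (2.91+2.21)/2 × 1 = 2.56
  [9→9.5]: (2.21+1.93)/2 × 0.5 = 1.035
  Sum = 62.775 mcg/mL·h
buccal film tail: 1.93/0.275 = 7.018; AUC_ev,0→∞ = 62.775 + 7.018 = 69.793 mcg/mL·h
F = (AUC_ev/D_ev)/(AUC_iv/D_iv) = (69.793/1000)/(373.465/250) = 0.069793/1.49386 = 0.0467

F = 0.047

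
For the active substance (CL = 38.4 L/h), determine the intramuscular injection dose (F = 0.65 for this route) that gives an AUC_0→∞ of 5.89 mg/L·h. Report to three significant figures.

Dose = CL × AUC_0→∞ / F
     = 38.4 × 5.89 / 0.65 = 347.963 mg

Dose = 348 mg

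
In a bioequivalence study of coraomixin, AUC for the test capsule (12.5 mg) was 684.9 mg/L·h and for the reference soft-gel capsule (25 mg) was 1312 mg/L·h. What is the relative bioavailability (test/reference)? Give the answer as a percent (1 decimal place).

F_rel = (AUC_test/D_test) / (AUC_ref/D_ref)
      = (684.9/12.5) / (1312/25)
      = 54.792 / 52.48 = 1.0441 = 104.41%

F_rel = 104.4%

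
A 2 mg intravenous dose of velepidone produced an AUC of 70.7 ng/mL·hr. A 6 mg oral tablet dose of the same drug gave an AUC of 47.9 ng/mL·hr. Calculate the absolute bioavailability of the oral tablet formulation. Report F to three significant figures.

F = (AUC_ev / D_ev) / (AUC_iv / D_iv)
  = (47.9/6) / (70.7/2)
  = 7.98333 / 35.35 = 0.2258

F = 0.226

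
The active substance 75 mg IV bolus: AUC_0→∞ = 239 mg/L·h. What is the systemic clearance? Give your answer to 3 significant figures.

CL = 0.314 L/h

CL = Dose_iv / AUC_0→∞
   = 75 / 239 = 0.313808 L/h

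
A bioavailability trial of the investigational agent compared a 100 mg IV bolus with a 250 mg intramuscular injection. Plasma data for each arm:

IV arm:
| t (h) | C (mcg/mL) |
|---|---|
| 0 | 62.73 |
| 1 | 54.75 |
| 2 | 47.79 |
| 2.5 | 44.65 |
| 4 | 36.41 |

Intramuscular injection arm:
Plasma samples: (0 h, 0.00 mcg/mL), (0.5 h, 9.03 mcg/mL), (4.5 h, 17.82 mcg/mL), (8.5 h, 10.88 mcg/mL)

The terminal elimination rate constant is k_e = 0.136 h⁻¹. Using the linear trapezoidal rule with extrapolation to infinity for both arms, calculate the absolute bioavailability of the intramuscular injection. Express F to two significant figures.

F = 0.17

Trapezoidal AUC_0→4 (IV):
  [0→1]: (62.73+54.75)/2 × 1 = 58.74
  [1→2]: (54.75+47.79)/2 × 1 = 51.27
  [2→2.5]: (47.79+44.65)/2 × 0.5 = 23.11
  [2.5→4]: (44.65+36.41)/2 × 1.5 = 60.795
  Sum = 193.915 mcg/mL·h
IV tail: 36.41/0.136 = 267.721; AUC_iv,0→∞ = 193.915 + 267.721 = 461.636 mcg/mL·h
Trapezoidal AUC_0→8.5 (intramuscular injection):
  [0→0.5]: (0.00+9.03)/2 × 0.5 = 2.2575
  [0.5→4.5]: (9.03+17.82)/2 × 4 = 53.7
  [4.5→8.5]: (17.82+10.88)/2 × 4 = 57.4
  Sum = 113.3575 mcg/mL·h
intramuscular injection tail: 10.88/0.136 = 80.000; AUC_ev,0→∞ = 113.3575 + 80.000 = 193.3575 mcg/mL·h
F = (AUC_ev/D_ev)/(AUC_iv/D_iv) = (193.3575/250)/(461.636/100) = 0.77343/4.61636 = 0.1675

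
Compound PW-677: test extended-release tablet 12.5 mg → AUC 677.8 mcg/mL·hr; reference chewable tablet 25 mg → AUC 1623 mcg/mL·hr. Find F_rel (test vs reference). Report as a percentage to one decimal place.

F_rel = (AUC_test/D_test) / (AUC_ref/D_ref)
      = (677.8/12.5) / (1623/25)
      = 54.224 / 64.92 = 0.8352 = 83.52%

F_rel = 83.5%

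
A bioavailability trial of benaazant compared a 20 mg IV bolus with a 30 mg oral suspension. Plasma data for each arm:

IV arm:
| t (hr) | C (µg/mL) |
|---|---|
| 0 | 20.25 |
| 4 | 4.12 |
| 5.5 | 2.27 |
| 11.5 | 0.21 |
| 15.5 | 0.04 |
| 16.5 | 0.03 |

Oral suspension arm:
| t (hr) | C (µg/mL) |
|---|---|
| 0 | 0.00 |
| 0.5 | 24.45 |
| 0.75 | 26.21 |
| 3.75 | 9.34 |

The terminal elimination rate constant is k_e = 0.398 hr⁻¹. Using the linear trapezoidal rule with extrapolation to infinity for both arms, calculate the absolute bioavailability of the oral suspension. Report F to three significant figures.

F = 0.966

Trapezoidal AUC_0→16.5 (IV):
  [0→4]: (20.25+4.12)/2 × 4 = 48.74
  [4→5.5]: (4.12+2.27)/2 × 1.5 = 4.7925
  [5.5→11.5]: (2.27+0.21)/2 × 6 = 7.44
  [11.5→15.5]: (0.21+0.04)/2 × 4 = 0.5
  [15.5→16.5]: (0.04+0.03)/2 × 1 = 0.035
  Sum = 61.5075 µg/mL·hr
IV tail: 0.03/0.398 = 0.075; AUC_iv,0→∞ = 61.5075 + 0.075 = 61.5825 µg/mL·hr
Trapezoidal AUC_0→3.75 (oral suspension):
  [0→0.5]: (0.00+24.45)/2 × 0.5 = 6.1125
  [0.5→0.75]: (24.45+26.21)/2 × 0.25 = 6.3325
  [0.75→3.75]: (26.21+9.34)/2 × 3 = 53.325
  Sum = 65.77 µg/mL·hr
oral suspension tail: 9.34/0.398 = 23.467; AUC_ev,0→∞ = 65.77 + 23.467 = 89.237 µg/mL·hr
F = (AUC_ev/D_ev)/(AUC_iv/D_iv) = (89.237/30)/(61.5825/20) = 2.97457/3.079125 = 0.9660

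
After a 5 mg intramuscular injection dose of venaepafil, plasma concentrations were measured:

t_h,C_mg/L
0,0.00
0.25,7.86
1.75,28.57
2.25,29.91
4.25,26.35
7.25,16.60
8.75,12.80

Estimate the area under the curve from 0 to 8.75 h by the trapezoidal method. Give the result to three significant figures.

AUC = 186 mg/L·h

Trapezoidal AUC_0→8.75:
  [0→0.25]: (0.00+7.86)/2 × 0.25 = 0.9825
  [0.25→1.75]: (7.86+28.57)/2 × 1.5 = 27.3225
  [1.75→2.25]: (28.57+29.91)/2 × 0.5 = 14.62
  [2.25→4.25]: (29.91+26.35)/2 × 2 = 56.26
  [4.25→7.25]: (26.35+16.60)/2 × 3 = 64.425
  [7.25→8.75]: (16.60+12.80)/2 × 1.5 = 22.05
  Sum = 185.66 mg/L·h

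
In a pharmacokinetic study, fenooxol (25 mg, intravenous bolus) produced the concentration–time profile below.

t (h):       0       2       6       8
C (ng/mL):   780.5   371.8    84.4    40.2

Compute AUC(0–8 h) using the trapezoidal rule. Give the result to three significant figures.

Trapezoidal AUC_0→8:
  [0→2]: (780.5+371.8)/2 × 2 = 1152.3
  [2→6]: (371.8+84.4)/2 × 4 = 912.4
  [6→8]: (84.4+40.2)/2 × 2 = 124.6
  Sum = 2189.3 ng/mL·h

AUC = 2190 ng/mL·h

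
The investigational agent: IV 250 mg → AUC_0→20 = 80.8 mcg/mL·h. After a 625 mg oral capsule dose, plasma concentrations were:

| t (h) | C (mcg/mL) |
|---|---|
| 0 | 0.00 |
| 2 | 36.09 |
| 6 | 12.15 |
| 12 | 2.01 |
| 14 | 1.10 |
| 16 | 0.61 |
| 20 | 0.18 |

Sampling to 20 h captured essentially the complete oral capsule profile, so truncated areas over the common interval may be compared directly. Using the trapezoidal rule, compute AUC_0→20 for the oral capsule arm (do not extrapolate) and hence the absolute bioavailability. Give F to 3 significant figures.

F = 0.898

Trapezoidal AUC_0→20 (oral capsule):
  [0→2]: (0.00+36.09)/2 × 2 = 36.09
  [2→6]: (36.09+12.15)/2 × 4 = 96.48
  [6→12]: (12.15+2.01)/2 × 6 = 42.48
  [12→14]: (2.01+1.10)/2 × 2 = 3.11
  [14→16]: (1.10+0.61)/2 × 2 = 1.71
  [16→20]: (0.61+0.18)/2 × 4 = 1.58
  Sum = 181.45 mcg/mL·h
F = (AUC_ev/D_ev)/(AUC_iv/D_iv) = (181.45/625)/(80.8/250) = 0.29032/0.3232 = 0.8983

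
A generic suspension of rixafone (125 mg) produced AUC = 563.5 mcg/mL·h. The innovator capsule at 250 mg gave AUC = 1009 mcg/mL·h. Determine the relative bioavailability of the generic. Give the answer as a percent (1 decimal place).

F_rel = 111.7%

F_rel = (AUC_test/D_test) / (AUC_ref/D_ref)
      = (563.5/125) / (1009/250)
      = 4.508 / 4.036 = 1.1169 = 111.69%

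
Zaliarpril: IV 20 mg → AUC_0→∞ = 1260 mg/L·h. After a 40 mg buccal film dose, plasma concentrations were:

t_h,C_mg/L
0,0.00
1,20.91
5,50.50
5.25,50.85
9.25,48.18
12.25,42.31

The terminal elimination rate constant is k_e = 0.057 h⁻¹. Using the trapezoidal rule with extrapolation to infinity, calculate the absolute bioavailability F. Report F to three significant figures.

Trapezoidal AUC_0→12.25 (buccal film):
  [0→1]: (0.00+20.91)/2 × 1 = 10.455
  [1→5]: (20.91+50.50)/2 × 4 = 142.82
  [5→5.25]: (50.50+50.85)/2 × 0.25 = 12.66875
  [5.25→9.25]: (50.85+48.18)/2 × 4 = 198.06
  [9.25→12.25]: (48.18+42.31)/2 × 3 = 135.735
  Sum = 499.73875 mg/L·h
Tail: C_last/k_e = 42.31/0.057 = 742.281
AUC_0→∞ (buccal film) = 499.73875 + 742.281 = 1242.01975 mg/L·h
F = (AUC_ev/D_ev)/(AUC_iv/D_iv) = (1242.01975/40)/(1260/20) = 31.0505/63 = 0.4929

F = 0.493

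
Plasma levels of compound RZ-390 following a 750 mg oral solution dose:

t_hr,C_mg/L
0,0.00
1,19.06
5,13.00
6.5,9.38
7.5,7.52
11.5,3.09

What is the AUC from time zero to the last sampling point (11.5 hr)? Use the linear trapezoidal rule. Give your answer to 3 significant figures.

Trapezoidal AUC_0→11.5:
  [0→1]: (0.00+19.06)/2 × 1 = 9.53
  [1→5]: (19.06+13.00)/2 × 4 = 64.12
  [5→6.5]: (13.00+9.38)/2 × 1.5 = 16.785
  [6.5→7.5]: (9.38+7.52)/2 × 1 = 8.45
  [7.5→11.5]: (7.52+3.09)/2 × 4 = 21.22
  Sum = 120.105 mg/L·hr

AUC = 120 mg/L·hr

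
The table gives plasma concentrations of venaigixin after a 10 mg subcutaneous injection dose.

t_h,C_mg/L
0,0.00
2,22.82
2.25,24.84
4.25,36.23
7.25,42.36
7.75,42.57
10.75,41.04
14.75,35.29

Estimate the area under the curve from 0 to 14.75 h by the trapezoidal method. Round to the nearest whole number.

Trapezoidal AUC_0→14.75:
  [0→2]: (0.00+22.82)/2 × 2 = 22.82
  [2→2.25]: (22.82+24.84)/2 × 0.25 = 5.9575
  [2.25→4.25]: (24.84+36.23)/2 × 2 = 61.07
  [4.25→7.25]: (36.23+42.36)/2 × 3 = 117.885
  [7.25→7.75]: (42.36+42.57)/2 × 0.5 = 21.2325
  [7.75→10.75]: (42.57+41.04)/2 × 3 = 125.415
  [10.75→14.75]: (41.04+35.29)/2 × 4 = 152.66
  Sum = 507.04 mg/L·h

AUC = 507 mg/L·h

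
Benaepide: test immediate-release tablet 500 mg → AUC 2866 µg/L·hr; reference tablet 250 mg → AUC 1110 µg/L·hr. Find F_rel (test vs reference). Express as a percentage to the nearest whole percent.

F_rel = (AUC_test/D_test) / (AUC_ref/D_ref)
      = (2866/500) / (1110/250)
      = 5.732 / 4.44 = 1.2910 = 129.10%

F_rel = 129%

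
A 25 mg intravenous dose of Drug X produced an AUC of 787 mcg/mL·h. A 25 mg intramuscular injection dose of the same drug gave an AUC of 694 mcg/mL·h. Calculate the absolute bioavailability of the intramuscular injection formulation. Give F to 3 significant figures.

F = (AUC_ev / D_ev) / (AUC_iv / D_iv)
  = (694/25) / (787/25)
  = 27.76 / 31.48 = 0.8818

F = 0.882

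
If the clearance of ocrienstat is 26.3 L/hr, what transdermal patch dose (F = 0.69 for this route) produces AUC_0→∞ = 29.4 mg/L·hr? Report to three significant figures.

Dose = 1120 mg

Dose = CL × AUC_0→∞ / F
     = 26.3 × 29.4 / 0.69 = 1120.61 mg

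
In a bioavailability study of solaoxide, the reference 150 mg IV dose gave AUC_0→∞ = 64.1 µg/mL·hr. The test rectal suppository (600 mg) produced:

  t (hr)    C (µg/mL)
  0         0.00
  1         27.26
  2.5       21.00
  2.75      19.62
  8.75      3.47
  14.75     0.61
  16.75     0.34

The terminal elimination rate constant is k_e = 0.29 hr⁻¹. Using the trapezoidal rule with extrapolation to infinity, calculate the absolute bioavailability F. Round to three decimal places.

Trapezoidal AUC_0→16.75 (rectal suppository):
  [0→1]: (0.00+27.26)/2 × 1 = 13.63
  [1→2.5]: (27.26+21.00)/2 × 1.5 = 36.195
  [2.5→2.75]: (21.00+19.62)/2 × 0.25 = 5.0775
  [2.75→8.75]: (19.62+3.47)/2 × 6 = 69.27
  [8.75→14.75]: (3.47+0.61)/2 × 6 = 12.24
  [14.75→16.75]: (0.61+0.34)/2 × 2 = 0.95
  Sum = 137.3625 µg/mL·hr
Tail: C_last/k_e = 0.34/0.29 = 1.172
AUC_0→∞ (rectal suppository) = 137.3625 + 1.172 = 138.5345 µg/mL·hr
F = (AUC_ev/D_ev)/(AUC_iv/D_iv) = (138.5345/600)/(64.1/150) = 0.230891/0.427333 = 0.5403

F = 0.540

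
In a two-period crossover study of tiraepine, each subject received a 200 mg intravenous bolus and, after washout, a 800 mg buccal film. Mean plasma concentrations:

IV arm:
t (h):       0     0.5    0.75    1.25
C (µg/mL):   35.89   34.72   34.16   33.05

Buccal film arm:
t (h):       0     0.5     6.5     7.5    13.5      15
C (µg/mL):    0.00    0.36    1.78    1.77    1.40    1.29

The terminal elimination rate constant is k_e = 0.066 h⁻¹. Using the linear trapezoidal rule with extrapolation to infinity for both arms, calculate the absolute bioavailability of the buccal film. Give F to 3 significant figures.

Trapezoidal AUC_0→1.25 (IV):
  [0→0.5]: (35.89+34.72)/2 × 0.5 = 17.6525
  [0.5→0.75]: (34.72+34.16)/2 × 0.25 = 8.61
  [0.75→1.25]: (34.16+33.05)/2 × 0.5 = 16.8025
  Sum = 43.065 µg/mL·h
IV tail: 33.05/0.066 = 500.758; AUC_iv,0→∞ = 43.065 + 500.758 = 543.823 µg/mL·h
Trapezoidal AUC_0→15 (buccal film):
  [0→0.5]: (0.00+0.36)/2 × 0.5 = 0.09
  [0.5→6.5]: (0.36+1.78)/2 × 6 = 6.42
  [6.5→7.5]: (1.78+1.77)/2 × 1 = 1.775
  [7.5→13.5]: (1.77+1.40)/2 × 6 = 9.51
  [13.5→15]: (1.40+1.29)/2 × 1.5 = 2.0175
  Sum = 19.8125 µg/mL·h
buccal film tail: 1.29/0.066 = 19.545; AUC_ev,0→∞ = 19.8125 + 19.545 = 39.3575 µg/mL·h
F = (AUC_ev/D_ev)/(AUC_iv/D_iv) = (39.3575/800)/(543.823/200) = 0.049196875/2.719115 = 0.0181

F = 0.0181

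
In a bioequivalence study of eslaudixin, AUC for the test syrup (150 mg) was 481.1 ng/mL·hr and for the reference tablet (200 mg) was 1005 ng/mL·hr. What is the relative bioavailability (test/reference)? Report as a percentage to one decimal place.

F_rel = (AUC_test/D_test) / (AUC_ref/D_ref)
      = (481.1/150) / (1005/200)
      = 3.20733 / 5.025 = 0.6383 = 63.83%

F_rel = 63.8%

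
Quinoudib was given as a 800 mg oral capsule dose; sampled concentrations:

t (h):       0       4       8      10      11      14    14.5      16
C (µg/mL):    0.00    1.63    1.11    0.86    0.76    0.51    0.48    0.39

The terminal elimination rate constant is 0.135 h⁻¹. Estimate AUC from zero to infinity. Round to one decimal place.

Trapezoidal AUC_0→16:
  [0→4]: (0.00+1.63)/2 × 4 = 3.26
  [4→8]: (1.63+1.11)/2 × 4 = 5.48
  [8→10]: (1.11+0.86)/2 × 2 = 1.97
  [10→11]: (0.86+0.76)/2 × 1 = 0.81
  [11→14]: (0.76+0.51)/2 × 3 = 1.905
  [14→14.5]: (0.51+0.48)/2 × 0.5 = 0.2475
  [14.5→16]: (0.48+0.39)/2 × 1.5 = 0.6525
  Sum = 14.325 µg/mL·h
Extrapolated tail: C_last / k_e = 0.39 / 0.135 = 2.889
AUC_0→∞ = 14.325 + 2.889 = 17.214 µg/mL·h

AUC = 17.2 µg/mL·h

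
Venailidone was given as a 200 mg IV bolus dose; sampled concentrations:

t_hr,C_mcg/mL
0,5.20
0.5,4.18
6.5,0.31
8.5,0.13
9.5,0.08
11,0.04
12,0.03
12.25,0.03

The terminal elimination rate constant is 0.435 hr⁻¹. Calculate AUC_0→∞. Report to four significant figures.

AUC = 16.56 mcg/mL·hr

Trapezoidal AUC_0→12.25:
  [0→0.5]: (5.20+4.18)/2 × 0.5 = 2.345
  [0.5→6.5]: (4.18+0.31)/2 × 6 = 13.47
  [6.5→8.5]: (0.31+0.13)/2 × 2 = 0.44
  [8.5→9.5]: (0.13+0.08)/2 × 1 = 0.105
  [9.5→11]: (0.08+0.04)/2 × 1.5 = 0.09
  [11→12]: (0.04+0.03)/2 × 1 = 0.035
  [12→12.25]: (0.03+0.03)/2 × 0.25 = 0.0075
  Sum = 16.4925 mcg/mL·hr
Extrapolated tail: C_last / k_e = 0.03 / 0.435 = 0.069
AUC_0→∞ = 16.4925 + 0.069 = 16.5615 mcg/mL·hr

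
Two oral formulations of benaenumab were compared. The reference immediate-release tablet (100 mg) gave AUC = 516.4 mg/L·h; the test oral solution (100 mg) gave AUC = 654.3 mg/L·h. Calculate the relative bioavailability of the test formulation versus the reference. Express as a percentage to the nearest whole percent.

F_rel = 127%

F_rel = (AUC_test/D_test) / (AUC_ref/D_ref)
      = (654.3/100) / (516.4/100)
      = 6.543 / 5.164 = 1.2670 = 126.70%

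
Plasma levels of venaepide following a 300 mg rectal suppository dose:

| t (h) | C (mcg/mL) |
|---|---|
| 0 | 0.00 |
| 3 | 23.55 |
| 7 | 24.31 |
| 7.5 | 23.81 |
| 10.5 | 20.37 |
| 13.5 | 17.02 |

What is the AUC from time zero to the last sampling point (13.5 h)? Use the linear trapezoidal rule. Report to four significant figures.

AUC = 265.4 mcg/mL·h

Trapezoidal AUC_0→13.5:
  [0→3]: (0.00+23.55)/2 × 3 = 35.325
  [3→7]: (23.55+24.31)/2 × 4 = 95.72
  [7→7.5]: (24.31+23.81)/2 × 0.5 = 12.03
  [7.5→10.5]: (23.81+20.37)/2 × 3 = 66.27
  [10.5→13.5]: (20.37+17.02)/2 × 3 = 56.085
  Sum = 265.43 mcg/mL·h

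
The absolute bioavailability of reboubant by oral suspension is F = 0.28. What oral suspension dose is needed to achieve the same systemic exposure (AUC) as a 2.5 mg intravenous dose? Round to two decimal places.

D_oral = 8.93 mg

For equal systemic exposure: F × D_ev = D_iv
D_ev = D_iv / F = 2.5 / 0.28 = 8.92857 mg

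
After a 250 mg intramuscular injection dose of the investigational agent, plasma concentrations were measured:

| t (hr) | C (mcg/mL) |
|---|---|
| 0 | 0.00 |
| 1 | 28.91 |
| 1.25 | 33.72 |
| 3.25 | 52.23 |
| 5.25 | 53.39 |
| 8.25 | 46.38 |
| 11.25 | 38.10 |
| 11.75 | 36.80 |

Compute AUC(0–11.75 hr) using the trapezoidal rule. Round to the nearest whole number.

AUC = 509 mcg/mL·hr

Trapezoidal AUC_0→11.75:
  [0→1]: (0.00+28.91)/2 × 1 = 14.455
  [1→1.25]: (28.91+33.72)/2 × 0.25 = 7.82875
  [1.25→3.25]: (33.72+52.23)/2 × 2 = 85.95
  [3.25→5.25]: (52.23+53.39)/2 × 2 = 105.62
  [5.25→8.25]: (53.39+46.38)/2 × 3 = 149.655
  [8.25→11.25]: (46.38+38.10)/2 × 3 = 126.72
  [11.25→11.75]: (38.10+36.80)/2 × 0.5 = 18.725
  Sum = 508.95375 mcg/mL·hr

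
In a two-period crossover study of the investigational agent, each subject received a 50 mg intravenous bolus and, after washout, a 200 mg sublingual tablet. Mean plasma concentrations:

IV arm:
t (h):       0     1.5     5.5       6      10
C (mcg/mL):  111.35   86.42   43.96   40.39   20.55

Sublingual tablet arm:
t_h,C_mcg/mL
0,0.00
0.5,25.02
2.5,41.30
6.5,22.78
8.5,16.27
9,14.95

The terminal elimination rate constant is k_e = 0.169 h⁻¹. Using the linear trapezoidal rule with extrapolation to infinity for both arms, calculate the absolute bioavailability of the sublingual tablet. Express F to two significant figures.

Trapezoidal AUC_0→10 (IV):
  [0→1.5]: (111.35+86.42)/2 × 1.5 = 148.3275
  [1.5→5.5]: (86.42+43.96)/2 × 4 = 260.76
  [5.5→6]: (43.96+40.39)/2 × 0.5 = 21.0875
  [6→10]: (40.39+20.55)/2 × 4 = 121.88
  Sum = 552.055 mcg/mL·h
IV tail: 20.55/0.169 = 121.598; AUC_iv,0→∞ = 552.055 + 121.598 = 673.653 mcg/mL·h
Trapezoidal AUC_0→9 (sublingual tablet):
  [0→0.5]: (0.00+25.02)/2 × 0.5 = 6.255
  [0.5→2.5]: (25.02+41.30)/2 × 2 = 66.32
  [2.5→6.5]: (41.30+22.78)/2 × 4 = 128.16
  [6.5→8.5]: (22.78+16.27)/2 × 2 = 39.05
  [8.5→9]: (16.27+14.95)/2 × 0.5 = 7.805
  Sum = 247.59 mcg/mL·h
sublingual tablet tail: 14.95/0.169 = 88.462; AUC_ev,0→∞ = 247.59 + 88.462 = 336.052 mcg/mL·h
F = (AUC_ev/D_ev)/(AUC_iv/D_iv) = (336.052/200)/(673.653/50) = 1.68026/13.47306 = 0.1247

F = 0.12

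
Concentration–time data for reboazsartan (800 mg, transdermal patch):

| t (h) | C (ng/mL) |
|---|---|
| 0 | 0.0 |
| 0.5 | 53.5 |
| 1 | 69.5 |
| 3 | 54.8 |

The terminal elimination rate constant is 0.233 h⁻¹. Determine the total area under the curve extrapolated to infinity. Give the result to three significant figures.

AUC = 404 ng/mL·h

Trapezoidal AUC_0→3:
  [0→0.5]: (0.0+53.5)/2 × 0.5 = 13.375
  [0.5→1]: (53.5+69.5)/2 × 0.5 = 30.75
  [1→3]: (69.5+54.8)/2 × 2 = 124.3
  Sum = 168.425 ng/mL·h
Extrapolated tail: C_last / k_e = 54.8 / 0.233 = 235.193
AUC_0→∞ = 168.425 + 235.193 = 403.618 ng/mL·h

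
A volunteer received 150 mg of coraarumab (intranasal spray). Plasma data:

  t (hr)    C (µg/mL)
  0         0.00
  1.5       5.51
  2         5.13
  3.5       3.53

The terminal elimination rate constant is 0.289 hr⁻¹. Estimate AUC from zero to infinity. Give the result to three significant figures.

AUC = 25.5 µg/mL·hr

Trapezoidal AUC_0→3.5:
  [0→1.5]: (0.00+5.51)/2 × 1.5 = 4.1325
  [1.5→2]: (5.51+5.13)/2 × 0.5 = 2.66
  [2→3.5]: (5.13+3.53)/2 × 1.5 = 6.495
  Sum = 13.2875 µg/mL·hr
Extrapolated tail: C_last / k_e = 3.53 / 0.289 = 12.215
AUC_0→∞ = 13.2875 + 12.215 = 25.5025 µg/mL·hr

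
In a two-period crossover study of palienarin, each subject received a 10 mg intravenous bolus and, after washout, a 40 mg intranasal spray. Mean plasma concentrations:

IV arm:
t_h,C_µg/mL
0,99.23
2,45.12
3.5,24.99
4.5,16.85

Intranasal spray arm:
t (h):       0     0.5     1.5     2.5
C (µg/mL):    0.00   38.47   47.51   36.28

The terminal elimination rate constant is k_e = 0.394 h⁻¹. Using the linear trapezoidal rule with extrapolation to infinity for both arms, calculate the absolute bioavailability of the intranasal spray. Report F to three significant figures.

F = 0.179

Trapezoidal AUC_0→4.5 (IV):
  [0→2]: (99.23+45.12)/2 × 2 = 144.35
  [2→3.5]: (45.12+24.99)/2 × 1.5 = 52.5825
  [3.5→4.5]: (24.99+16.85)/2 × 1 = 20.92
  Sum = 217.8525 µg/mL·h
IV tail: 16.85/0.394 = 42.766; AUC_iv,0→∞ = 217.8525 + 42.766 = 260.6185 µg/mL·h
Trapezoidal AUC_0→2.5 (intranasal spray):
  [0→0.5]: (0.00+38.47)/2 × 0.5 = 9.6175
  [0.5→1.5]: (38.47+47.51)/2 × 1 = 42.99
  [1.5→2.5]: (47.51+36.28)/2 × 1 = 41.895
  Sum = 94.5025 µg/mL·h
intranasal spray tail: 36.28/0.394 = 92.081; AUC_ev,0→∞ = 94.5025 + 92.081 = 186.5835 µg/mL·h
F = (AUC_ev/D_ev)/(AUC_iv/D_iv) = (186.5835/40)/(260.6185/10) = 4.6645875/26.06185 = 0.1790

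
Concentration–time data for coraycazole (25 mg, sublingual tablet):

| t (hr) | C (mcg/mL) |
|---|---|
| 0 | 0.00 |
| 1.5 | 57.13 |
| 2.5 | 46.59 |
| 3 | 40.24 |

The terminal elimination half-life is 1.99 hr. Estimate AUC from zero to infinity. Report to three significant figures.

Trapezoidal AUC_0→3:
  [0→1.5]: (0.00+57.13)/2 × 1.5 = 42.8475
  [1.5→2.5]: (57.13+46.59)/2 × 1 = 51.86
  [2.5→3]: (46.59+40.24)/2 × 0.5 = 21.7075
  Sum = 116.415 mcg/mL·hr
k_e = ln2 / t½ = 0.693147 / 1.99 = 0.3483 hr^-1
Extrapolated tail: C_last / k_e = 40.24 / 0.3483 = 115.533
AUC_0→∞ = 116.415 + 115.533 = 231.948 mcg/mL·hr

AUC = 232 mcg/mL·hr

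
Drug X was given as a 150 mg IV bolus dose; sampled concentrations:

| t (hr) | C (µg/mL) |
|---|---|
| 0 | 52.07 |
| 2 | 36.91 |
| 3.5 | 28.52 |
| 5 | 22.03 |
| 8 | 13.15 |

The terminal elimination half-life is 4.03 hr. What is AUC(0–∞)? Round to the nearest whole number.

Trapezoidal AUC_0→8:
  [0→2]: (52.07+36.91)/2 × 2 = 88.98
  [2→3.5]: (36.91+28.52)/2 × 1.5 = 49.0725
  [3.5→5]: (28.52+22.03)/2 × 1.5 = 37.9125
  [5→8]: (22.03+13.15)/2 × 3 = 52.77
  Sum = 228.735 µg/mL·hr
k_e = ln2 / t½ = 0.693147 / 4.03 = 0.1720 hr^-1
Extrapolated tail: C_last / k_e = 13.15 / 0.172 = 76.453
AUC_0→∞ = 228.735 + 76.453 = 305.188 µg/mL·hr

AUC = 305 µg/mL·hr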